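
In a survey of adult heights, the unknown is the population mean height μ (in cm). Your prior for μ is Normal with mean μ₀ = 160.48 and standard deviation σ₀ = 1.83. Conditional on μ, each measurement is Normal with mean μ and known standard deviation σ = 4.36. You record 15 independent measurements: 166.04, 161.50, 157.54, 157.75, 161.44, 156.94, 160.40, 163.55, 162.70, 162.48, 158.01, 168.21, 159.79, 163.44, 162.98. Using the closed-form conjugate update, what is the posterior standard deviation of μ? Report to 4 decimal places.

For Normal data with known variance σ², a Normal(μ₀, σ₀²) prior on μ is conjugate. Posterior precision = 1/σ₀² + n/σ²; posterior mean is the precision-weighted average of μ₀ and x̄.
σ₀² = 1.83² = 3.3489, σ² = 4.36² = 19.0096; σ² + n·σ₀² = 19.0096 + 15·3.3489 = 69.2431.
Posterior precision = 1/σ₀² + n/σ² = 1/3.3489 + 15/19.0096 = (σ² + n·σ₀²)/(σ₀²σ²) = 69.2431/(3.3489·19.0096); posterior variance σₙ² = σ₀²σ²/(σ² + n·σ₀²) = 3.3489·19.0096/69.2431 = 0.919388.
Posterior SD = √σₙ² = √(3.3489·19.0096/69.2431) = 0.9588.

0.9588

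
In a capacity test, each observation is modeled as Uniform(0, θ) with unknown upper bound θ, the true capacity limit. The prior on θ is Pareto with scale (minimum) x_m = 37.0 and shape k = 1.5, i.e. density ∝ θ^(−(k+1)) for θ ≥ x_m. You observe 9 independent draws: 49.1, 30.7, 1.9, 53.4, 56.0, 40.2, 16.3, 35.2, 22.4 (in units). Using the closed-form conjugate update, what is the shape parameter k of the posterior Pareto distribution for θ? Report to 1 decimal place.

A Pareto(scale x_m, shape k) prior on the upper bound θ of Uniform(0, θ) is conjugate: posterior is Pareto(max(x_m, max xᵢ), k + n).
Sample maximum = 56.0; prior scale x_m = 37.0 → posterior scale = max = 56.0.
Posterior shape = 1.5 + 9 = 10.5.
Posterior shape k = 10.5.

10.5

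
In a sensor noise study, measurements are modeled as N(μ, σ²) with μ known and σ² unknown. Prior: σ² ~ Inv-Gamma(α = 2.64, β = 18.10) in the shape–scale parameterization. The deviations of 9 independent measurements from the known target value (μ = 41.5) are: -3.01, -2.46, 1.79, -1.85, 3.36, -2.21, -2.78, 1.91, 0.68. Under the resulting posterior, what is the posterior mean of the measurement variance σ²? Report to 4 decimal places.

6.9993

With known mean μ and an Inverse-Gamma(α, β) prior on σ², the Normal likelihood is conjugate: posterior is Inv-Gamma(α + n/2, β + Σ(xᵢ−μ)²/2).
Σ(xᵢ−μ)² = (-3.01)² + (-2.46)² + (1.79)² + (-1.85)² + (3.36)² + (-2.21)² + (-2.78)² + (1.91)² + (0.68)² = 49.7509.
Posterior: Inv-Gamma(2.64 + 9/2, 18.10 + 49.7509/2) = Inv-Gamma(7.14, 42.97545).
E[σ²|data] = β/(α−1) = 42.97545/6.14 = 6.9993.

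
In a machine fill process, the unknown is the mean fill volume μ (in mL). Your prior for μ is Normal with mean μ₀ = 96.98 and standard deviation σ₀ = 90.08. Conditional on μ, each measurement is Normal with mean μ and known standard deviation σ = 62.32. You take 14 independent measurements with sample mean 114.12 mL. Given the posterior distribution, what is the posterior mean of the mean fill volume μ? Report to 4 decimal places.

113.5534

For Normal data with known variance σ², a Normal(μ₀, σ₀²) prior on μ is conjugate. Posterior precision = 1/σ₀² + n/σ²; posterior mean is the precision-weighted average of μ₀ and x̄.
n·x̄ = 14·114.12 = 1597.68.
σ₀² = 90.08² = 8114.4064, σ² = 62.32² = 3883.7824; σ² + n·σ₀² = 3883.7824 + 14·8114.4064 = 117485.472.
Posterior mean = (μ₀/σ₀² + n·x̄/σ²)/(1/σ₀² + n/σ²) = (σ²·μ₀ + σ₀²·n·x̄)/(σ² + n·σ₀²) = (3883.7824·96.98 + 8114.4064·1597.68)/117485.472 = 13340874.034304/117485.472 = 113.5534.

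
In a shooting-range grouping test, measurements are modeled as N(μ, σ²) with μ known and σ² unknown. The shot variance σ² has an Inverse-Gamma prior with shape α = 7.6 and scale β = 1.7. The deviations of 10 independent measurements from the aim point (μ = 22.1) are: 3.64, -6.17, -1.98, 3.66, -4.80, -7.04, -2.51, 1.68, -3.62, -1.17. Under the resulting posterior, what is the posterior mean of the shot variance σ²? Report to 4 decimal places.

With known mean μ and an Inverse-Gamma(α, β) prior on σ², the Normal likelihood is conjugate: posterior is Inv-Gamma(α + n/2, β + Σ(xᵢ−μ)²/2).
Σ(xᵢ−μ)² = (3.64)² + (-6.17)² + (-1.98)² + (3.66)² + (-4.80)² + (-7.04)² + (-2.51)² + (1.68)² + (-3.62)² + (-1.17)² = 164.8319.
Posterior: Inv-Gamma(7.6 + 10/2, 1.7 + 164.8319/2) = Inv-Gamma(12.60, 84.11595).
E[σ²|data] = β/(α−1) = 84.11595/11.60 = 7.2514.

7.2514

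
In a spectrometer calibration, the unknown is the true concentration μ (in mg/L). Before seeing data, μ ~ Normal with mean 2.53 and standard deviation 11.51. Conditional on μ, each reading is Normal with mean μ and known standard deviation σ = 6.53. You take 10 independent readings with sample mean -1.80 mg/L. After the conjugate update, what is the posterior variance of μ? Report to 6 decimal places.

4.131123

For Normal data with known variance σ², a Normal(μ₀, σ₀²) prior on μ is conjugate. Posterior precision = 1/σ₀² + n/σ²; posterior mean is the precision-weighted average of μ₀ and x̄.
σ₀² = 11.51² = 132.4801, σ² = 6.53² = 42.6409; σ² + n·σ₀² = 42.6409 + 10·132.4801 = 1367.4419.
Posterior precision = 1/σ₀² + n/σ² = 1/132.4801 + 10/42.6409 = (σ² + n·σ₀²)/(σ₀²σ²) = 1367.4419/(132.4801·42.6409); posterior variance σₙ² = σ₀²σ²/(σ² + n·σ₀²) = 132.4801·42.6409/1367.4419 = 4.131123.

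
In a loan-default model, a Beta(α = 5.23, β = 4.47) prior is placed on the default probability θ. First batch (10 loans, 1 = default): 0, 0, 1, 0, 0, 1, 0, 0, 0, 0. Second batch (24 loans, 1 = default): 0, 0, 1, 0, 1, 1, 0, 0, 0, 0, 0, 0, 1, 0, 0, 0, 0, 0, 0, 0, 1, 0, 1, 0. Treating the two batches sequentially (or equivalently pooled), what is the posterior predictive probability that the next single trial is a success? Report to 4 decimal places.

The Beta prior is conjugate to a Binomial/Bernoulli likelihood; the update adds successes to α and failures to β.
After batch 1: Beta(5.23+2, 4.47+8) = Beta(7.23, 12.47).
After batch 2: Beta(7.23+6, 12.47+18) = Beta(13.23, 30.47).
For a single future Bernoulli trial, P(success | data) = α/(α+β) = 0.3027.

0.3027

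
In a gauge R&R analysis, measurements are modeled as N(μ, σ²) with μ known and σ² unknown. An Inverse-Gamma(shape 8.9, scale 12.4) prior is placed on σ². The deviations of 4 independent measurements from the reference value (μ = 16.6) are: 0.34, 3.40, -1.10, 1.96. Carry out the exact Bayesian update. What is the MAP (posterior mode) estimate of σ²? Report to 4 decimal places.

With known mean μ and an Inverse-Gamma(α, β) prior on σ², the Normal likelihood is conjugate: posterior is Inv-Gamma(α + n/2, β + Σ(xᵢ−μ)²/2).
Σ(xᵢ−μ)² = (0.34)² + (3.40)² + (-1.10)² + (1.96)² = 16.7272.
Posterior: Inv-Gamma(8.9 + 4/2, 12.4 + 16.7272/2) = Inv-Gamma(10.90, 20.76360).
Mode = β/(α+1) = 20.76360/11.90 = 1.7448.

1.7448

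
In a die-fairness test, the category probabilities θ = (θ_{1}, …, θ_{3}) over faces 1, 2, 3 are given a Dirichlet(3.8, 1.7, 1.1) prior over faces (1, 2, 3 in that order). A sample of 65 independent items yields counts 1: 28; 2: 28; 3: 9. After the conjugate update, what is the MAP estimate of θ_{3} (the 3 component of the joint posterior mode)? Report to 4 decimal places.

The Dirichlet prior is conjugate to the Multinomial likelihood: each posterior αⱼ = prior αⱼ + observed count nⱼ.
Posterior concentration: (31.8, 29.7, 10.1), total = 71.6.
Joint mode component: (α_{3}−1)/(Σα−K) = 9.1/68.6 = 0.1327.

0.1327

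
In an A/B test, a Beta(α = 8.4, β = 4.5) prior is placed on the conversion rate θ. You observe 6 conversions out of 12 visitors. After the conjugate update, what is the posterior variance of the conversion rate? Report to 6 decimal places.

0.009416

The Beta prior is conjugate to a Binomial/Bernoulli likelihood; the update adds successes to α and failures to β.
Posterior: Beta(α+k, β+n−k) = Beta(8.4+6, 4.5+6) = Beta(14.4, 10.5).
Var = αβ/((α+β)²(α+β+1)) = 14.4·10.5/(24.9²·25.9) = 0.009416.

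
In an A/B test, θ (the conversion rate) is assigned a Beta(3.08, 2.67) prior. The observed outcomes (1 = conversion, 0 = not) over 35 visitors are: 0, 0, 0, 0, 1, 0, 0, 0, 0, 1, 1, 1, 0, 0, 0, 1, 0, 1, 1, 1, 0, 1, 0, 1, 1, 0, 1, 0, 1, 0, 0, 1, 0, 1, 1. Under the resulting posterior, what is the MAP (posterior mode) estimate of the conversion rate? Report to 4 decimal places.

0.4666

The Beta prior is conjugate to a Binomial/Bernoulli likelihood; the update adds successes to α and failures to β.
Posterior: Beta(α+k, β+n−k) = Beta(3.08+16, 2.67+19) = Beta(19.08, 21.67).
Mode of Beta(a,b) for a,b>1 is (a−1)/(a+b−2) = 18.08/38.75 = 0.4666.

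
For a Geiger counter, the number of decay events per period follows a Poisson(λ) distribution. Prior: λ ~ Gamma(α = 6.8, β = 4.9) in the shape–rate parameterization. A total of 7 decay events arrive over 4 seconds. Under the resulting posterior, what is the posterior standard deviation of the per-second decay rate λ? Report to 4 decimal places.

With a Gamma(shape α, rate β) prior, the Poisson likelihood is conjugate: the posterior is Gamma(α + ΣXᵢ, β + n).
Posterior: Gamma(α+S, β+n) = Gamma(6.8+7, 4.9+4) = Gamma(13.8, 8.9).
SD = √α/β = √13.8/8.9 = 0.4174.

0.4174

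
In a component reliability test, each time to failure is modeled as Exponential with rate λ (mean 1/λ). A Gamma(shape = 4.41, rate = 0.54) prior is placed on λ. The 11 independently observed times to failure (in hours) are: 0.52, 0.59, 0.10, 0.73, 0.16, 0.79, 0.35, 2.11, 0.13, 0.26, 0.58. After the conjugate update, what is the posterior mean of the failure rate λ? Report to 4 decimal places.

2.2464

With a Gamma(shape α, rate β) prior on the exponential rate λ, the posterior after n observations with total T = Σxᵢ is Gamma(α+n, β+T).
Sum of observations T = 6.32 hours; n = 11.
Posterior: Gamma(4.41+11, 0.54+6.32) = Gamma(15.41, 6.86).
Posterior mean of λ = α/β = 15.41/6.86 = 2.2464.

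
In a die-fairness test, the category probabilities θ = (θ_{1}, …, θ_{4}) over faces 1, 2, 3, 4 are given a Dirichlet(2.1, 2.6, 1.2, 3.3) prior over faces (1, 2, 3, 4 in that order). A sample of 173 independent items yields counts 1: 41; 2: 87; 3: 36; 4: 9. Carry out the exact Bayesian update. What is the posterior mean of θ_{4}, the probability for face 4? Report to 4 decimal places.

The Dirichlet prior is conjugate to the Multinomial likelihood: each posterior αⱼ = prior αⱼ + observed count nⱼ.
Posterior concentration: (43.1, 89.6, 37.2, 12.3), total = 182.2.
E[θ_{4}|data] = α_{4}/Σα = 12.3/182.2 = 0.0675.

0.0675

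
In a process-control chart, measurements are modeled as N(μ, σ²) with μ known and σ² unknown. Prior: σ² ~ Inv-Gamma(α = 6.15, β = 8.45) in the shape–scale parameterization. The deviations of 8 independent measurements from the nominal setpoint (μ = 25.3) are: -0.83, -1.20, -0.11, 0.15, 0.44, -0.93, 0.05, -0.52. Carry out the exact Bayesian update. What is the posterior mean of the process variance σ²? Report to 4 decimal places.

With known mean μ and an Inverse-Gamma(α, β) prior on σ², the Normal likelihood is conjugate: posterior is Inv-Gamma(α + n/2, β + Σ(xᵢ−μ)²/2).
Σ(xᵢ−μ)² = (-0.83)² + (-1.20)² + (-0.11)² + (0.15)² + (0.44)² + (-0.93)² + (0.05)² + (-0.52)² = 3.4949.
Posterior: Inv-Gamma(6.15 + 8/2, 8.45 + 3.4949/2) = Inv-Gamma(10.15, 10.19745).
E[σ²|data] = β/(α−1) = 10.19745/9.15 = 1.1145.

1.1145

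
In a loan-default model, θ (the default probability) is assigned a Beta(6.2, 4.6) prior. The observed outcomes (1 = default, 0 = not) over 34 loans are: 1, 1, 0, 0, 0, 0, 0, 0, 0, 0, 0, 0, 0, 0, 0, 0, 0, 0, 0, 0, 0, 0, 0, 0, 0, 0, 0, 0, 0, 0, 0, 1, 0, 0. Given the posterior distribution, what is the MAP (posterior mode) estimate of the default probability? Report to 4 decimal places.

0.1916

The Beta prior is conjugate to a Binomial/Bernoulli likelihood; the update adds successes to α and failures to β.
Posterior: Beta(α+k, β+n−k) = Beta(6.2+3, 4.6+31) = Beta(9.2, 35.6).
Mode of Beta(a,b) for a,b>1 is (a−1)/(a+b−2) = 8.2/42.8 = 0.1916.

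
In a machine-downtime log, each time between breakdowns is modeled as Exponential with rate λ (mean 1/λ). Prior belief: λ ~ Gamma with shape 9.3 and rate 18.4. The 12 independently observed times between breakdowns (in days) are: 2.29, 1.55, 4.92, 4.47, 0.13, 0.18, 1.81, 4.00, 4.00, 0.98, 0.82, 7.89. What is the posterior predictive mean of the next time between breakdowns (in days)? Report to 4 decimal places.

With a Gamma(shape α, rate β) prior on the exponential rate λ, the posterior after n observations with total T = Σxᵢ is Gamma(α+n, β+T).
Sum of observations T = 33.04 days; n = 12.
Posterior: Gamma(9.3+12, 18.4+33.04) = Gamma(21.3, 51.44).
The predictive distribution for the next observation is Lomax; its mean is β/(α−1) = 51.44/20.3 = 2.5340.

2.5340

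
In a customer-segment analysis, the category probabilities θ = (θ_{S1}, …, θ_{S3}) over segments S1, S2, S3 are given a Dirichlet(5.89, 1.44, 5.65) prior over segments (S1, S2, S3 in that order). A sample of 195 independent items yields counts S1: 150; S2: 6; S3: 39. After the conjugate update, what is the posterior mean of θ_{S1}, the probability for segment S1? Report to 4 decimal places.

0.7495

The Dirichlet prior is conjugate to the Multinomial likelihood: each posterior αⱼ = prior αⱼ + observed count nⱼ.
Posterior concentration: (155.89, 7.44, 44.65), total = 207.98.
E[θ_{S1}|data] = α_{S1}/Σα = 155.89/207.98 = 0.7495.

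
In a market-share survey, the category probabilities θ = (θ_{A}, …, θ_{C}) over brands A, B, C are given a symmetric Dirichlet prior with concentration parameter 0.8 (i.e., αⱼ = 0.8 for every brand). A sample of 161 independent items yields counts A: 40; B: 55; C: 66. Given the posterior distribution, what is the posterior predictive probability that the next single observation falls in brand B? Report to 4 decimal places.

0.3415

The Dirichlet prior is conjugate to the Multinomial likelihood: each posterior αⱼ = prior αⱼ + observed count nⱼ.
Posterior concentration: (40.8, 55.8, 66.8), total = 163.4.
P(next = B | data) = α_{B}/Σα = 0.3415.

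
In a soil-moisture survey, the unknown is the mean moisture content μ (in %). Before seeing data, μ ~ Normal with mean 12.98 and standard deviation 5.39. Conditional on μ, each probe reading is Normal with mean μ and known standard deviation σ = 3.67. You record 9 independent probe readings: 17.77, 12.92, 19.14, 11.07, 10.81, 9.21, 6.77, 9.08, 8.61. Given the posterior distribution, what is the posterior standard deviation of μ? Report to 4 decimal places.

For Normal data with known variance σ², a Normal(μ₀, σ₀²) prior on μ is conjugate. Posterior precision = 1/σ₀² + n/σ²; posterior mean is the precision-weighted average of μ₀ and x̄.
σ₀² = 5.39² = 29.0521, σ² = 3.67² = 13.4689; σ² + n·σ₀² = 13.4689 + 9·29.0521 = 274.9378.
Posterior precision = 1/σ₀² + n/σ² = 1/29.0521 + 9/13.4689 = (σ² + n·σ₀²)/(σ₀²σ²) = 274.9378/(29.0521·13.4689); posterior variance σₙ² = σ₀²σ²/(σ² + n·σ₀²) = 29.0521·13.4689/274.9378 = 1.423230.
Posterior SD = √σₙ² = √(29.0521·13.4689/274.9378) = 1.1930.

1.1930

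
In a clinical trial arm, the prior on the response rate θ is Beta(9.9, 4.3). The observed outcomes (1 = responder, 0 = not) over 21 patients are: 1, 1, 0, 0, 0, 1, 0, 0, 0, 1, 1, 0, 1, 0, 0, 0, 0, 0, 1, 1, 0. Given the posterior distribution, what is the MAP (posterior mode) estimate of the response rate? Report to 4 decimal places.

0.5090

The Beta prior is conjugate to a Binomial/Bernoulli likelihood; the update adds successes to α and failures to β.
Posterior: Beta(α+k, β+n−k) = Beta(9.9+8, 4.3+13) = Beta(17.9, 17.3).
Mode of Beta(a,b) for a,b>1 is (a−1)/(a+b−2) = 16.9/33.2 = 0.5090.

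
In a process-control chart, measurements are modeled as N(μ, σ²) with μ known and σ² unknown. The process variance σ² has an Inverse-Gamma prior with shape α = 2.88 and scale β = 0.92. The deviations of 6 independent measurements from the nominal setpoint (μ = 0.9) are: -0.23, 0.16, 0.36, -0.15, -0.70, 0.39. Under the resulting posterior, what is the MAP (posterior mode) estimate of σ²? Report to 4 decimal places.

0.1971

With known mean μ and an Inverse-Gamma(α, β) prior on σ², the Normal likelihood is conjugate: posterior is Inv-Gamma(α + n/2, β + Σ(xᵢ−μ)²/2).
Σ(xᵢ−μ)² = (-0.23)² + (0.16)² + (0.36)² + (-0.15)² + (-0.70)² + (0.39)² = 0.8727.
Posterior: Inv-Gamma(2.88 + 6/2, 0.92 + 0.8727/2) = Inv-Gamma(5.88, 1.35635).
Mode = β/(α+1) = 1.35635/6.88 = 0.1971.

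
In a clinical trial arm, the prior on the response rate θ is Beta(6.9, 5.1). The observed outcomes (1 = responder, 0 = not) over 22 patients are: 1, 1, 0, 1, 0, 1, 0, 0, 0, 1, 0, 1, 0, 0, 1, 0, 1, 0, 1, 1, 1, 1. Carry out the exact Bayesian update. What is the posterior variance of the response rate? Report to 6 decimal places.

0.007054

The Beta prior is conjugate to a Binomial/Bernoulli likelihood; the update adds successes to α and failures to β.
Posterior: Beta(α+k, β+n−k) = Beta(6.9+12, 5.1+10) = Beta(18.9, 15.1).
Var = αβ/((α+β)²(α+β+1)) = 18.9·15.1/(34.0²·35.0) = 0.007054.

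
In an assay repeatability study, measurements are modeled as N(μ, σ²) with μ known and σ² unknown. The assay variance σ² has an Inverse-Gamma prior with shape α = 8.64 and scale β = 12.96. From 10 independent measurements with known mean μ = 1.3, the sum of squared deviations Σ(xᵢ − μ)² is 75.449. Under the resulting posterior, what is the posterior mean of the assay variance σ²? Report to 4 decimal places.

4.0098

With known mean μ and an Inverse-Gamma(α, β) prior on σ², the Normal likelihood is conjugate: posterior is Inv-Gamma(α + n/2, β + Σ(xᵢ−μ)²/2).
Posterior: Inv-Gamma(8.64 + 10/2, 12.96 + 75.449/2) = Inv-Gamma(13.64, 50.6845).
E[σ²|data] = β/(α−1) = 50.6845/12.64 = 4.0098.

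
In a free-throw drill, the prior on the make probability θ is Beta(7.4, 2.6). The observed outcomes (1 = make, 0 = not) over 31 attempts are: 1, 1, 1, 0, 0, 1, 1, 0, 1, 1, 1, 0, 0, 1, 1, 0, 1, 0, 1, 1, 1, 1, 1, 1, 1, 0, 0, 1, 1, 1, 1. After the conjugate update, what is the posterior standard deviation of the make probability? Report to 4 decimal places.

0.0695

The Beta prior is conjugate to a Binomial/Bernoulli likelihood; the update adds successes to α and failures to β.
Posterior: Beta(α+k, β+n−k) = Beta(7.4+22, 2.6+9) = Beta(29.4, 11.6).
Var = αβ/((α+β)²(α+β+1)) = 29.4·11.6/(41.0²·42.0) = 0.00483046; SD = √0.00483046 = 0.0695.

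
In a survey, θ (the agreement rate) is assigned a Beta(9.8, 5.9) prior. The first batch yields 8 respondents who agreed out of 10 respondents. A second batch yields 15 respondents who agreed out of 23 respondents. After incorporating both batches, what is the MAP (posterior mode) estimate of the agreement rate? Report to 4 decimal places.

The Beta prior is conjugate to a Binomial/Bernoulli likelihood; the update adds successes to α and failures to β.
After batch 1: Beta(9.8+8, 5.9+2) = Beta(17.8, 7.9).
After batch 2: Beta(17.8+15, 7.9+8) = Beta(32.8, 15.9).
Mode of Beta(a,b) for a,b>1 is (a−1)/(a+b−2) = 31.8/46.7 = 0.6809.

0.6809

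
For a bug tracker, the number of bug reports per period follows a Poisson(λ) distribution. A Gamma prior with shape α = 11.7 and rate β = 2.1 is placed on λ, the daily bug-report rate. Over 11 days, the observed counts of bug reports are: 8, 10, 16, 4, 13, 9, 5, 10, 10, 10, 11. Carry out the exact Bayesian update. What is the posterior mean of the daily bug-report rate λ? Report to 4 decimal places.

With a Gamma(shape α, rate β) prior, the Poisson likelihood is conjugate: the posterior is Gamma(α + ΣXᵢ, β + n).
Sum of counts S = 106 over n = 11 days.
Posterior: Gamma(α+S, β+n) = Gamma(11.7+106, 2.1+11) = Gamma(117.7, 13.1).
Posterior mean = α/β = 117.7/13.1 = 8.9847.

8.9847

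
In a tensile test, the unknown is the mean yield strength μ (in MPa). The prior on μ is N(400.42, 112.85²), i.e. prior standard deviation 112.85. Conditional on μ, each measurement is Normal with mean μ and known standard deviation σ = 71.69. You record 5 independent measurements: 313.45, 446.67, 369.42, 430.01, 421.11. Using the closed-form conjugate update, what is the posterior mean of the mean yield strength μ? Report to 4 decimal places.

For Normal data with known variance σ², a Normal(μ₀, σ₀²) prior on μ is conjugate. Posterior precision = 1/σ₀² + n/σ²; posterior mean is the precision-weighted average of μ₀ and x̄.
Σxᵢ = 313.45 + 446.67 + 369.42 + 430.01 + 421.11 = 1980.66, so n·x̄ = 1980.66.
σ₀² = 112.85² = 12735.1225, σ² = 71.69² = 5139.4561; σ² + n·σ₀² = 5139.4561 + 5·12735.1225 = 68815.0686.
Posterior mean = (μ₀/σ₀² + n·x̄/σ²)/(1/σ₀² + n/σ²) = (σ²·μ₀ + σ₀²·n·x̄)/(σ² + n·σ₀²) = (5139.4561·400.42 + 12735.1225·1980.66)/68815.0686 = 27281888.742412/68815.0686 = 396.4522.

396.4522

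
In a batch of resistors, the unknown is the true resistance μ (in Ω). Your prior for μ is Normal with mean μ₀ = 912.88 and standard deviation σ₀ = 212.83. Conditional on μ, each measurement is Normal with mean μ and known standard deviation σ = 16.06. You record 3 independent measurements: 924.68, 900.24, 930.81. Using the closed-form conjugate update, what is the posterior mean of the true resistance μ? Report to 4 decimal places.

918.5659

For Normal data with known variance σ², a Normal(μ₀, σ₀²) prior on μ is conjugate. Posterior precision = 1/σ₀² + n/σ²; posterior mean is the precision-weighted average of μ₀ and x̄.
Σxᵢ = 924.68 + 900.24 + 930.81 = 2755.73, so n·x̄ = 2755.73.
σ₀² = 212.83² = 45296.6089, σ² = 16.06² = 257.9236; σ² + n·σ₀² = 257.9236 + 3·45296.6089 = 136147.7503.
Posterior mean = (μ₀/σ₀² + n·x̄/σ²)/(1/σ₀² + n/σ²) = (σ²·μ₀ + σ₀²·n·x̄)/(σ² + n·σ₀²) = (257.9236·912.88 + 45296.6089·2755.73)/136147.7503 = 125060677.339965/136147.7503 = 918.5659.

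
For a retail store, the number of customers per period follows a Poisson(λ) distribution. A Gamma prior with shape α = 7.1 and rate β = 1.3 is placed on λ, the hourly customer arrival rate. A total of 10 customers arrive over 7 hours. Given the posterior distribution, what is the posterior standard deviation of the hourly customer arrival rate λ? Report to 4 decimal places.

0.4982

With a Gamma(shape α, rate β) prior, the Poisson likelihood is conjugate: the posterior is Gamma(α + ΣXᵢ, β + n).
Posterior: Gamma(α+S, β+n) = Gamma(7.1+10, 1.3+7) = Gamma(17.1, 8.3).
SD = √α/β = √17.1/8.3 = 0.4982.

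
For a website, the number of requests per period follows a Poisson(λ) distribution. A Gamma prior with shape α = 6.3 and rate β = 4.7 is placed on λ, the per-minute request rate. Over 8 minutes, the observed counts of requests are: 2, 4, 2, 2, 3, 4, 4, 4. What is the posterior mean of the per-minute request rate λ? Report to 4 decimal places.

With a Gamma(shape α, rate β) prior, the Poisson likelihood is conjugate: the posterior is Gamma(α + ΣXᵢ, β + n).
Sum of counts S = 25 over n = 8 minutes.
Posterior: Gamma(α+S, β+n) = Gamma(6.3+25, 4.7+8) = Gamma(31.3, 12.7).
Posterior mean = α/β = 31.3/12.7 = 2.4646.

2.4646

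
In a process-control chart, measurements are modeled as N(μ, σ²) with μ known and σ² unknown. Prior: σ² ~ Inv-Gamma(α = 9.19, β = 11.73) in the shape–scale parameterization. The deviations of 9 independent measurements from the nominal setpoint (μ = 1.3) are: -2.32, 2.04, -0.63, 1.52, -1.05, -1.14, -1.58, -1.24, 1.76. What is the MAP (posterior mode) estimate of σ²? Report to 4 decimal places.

With known mean μ and an Inverse-Gamma(α, β) prior on σ², the Normal likelihood is conjugate: posterior is Inv-Gamma(α + n/2, β + Σ(xᵢ−μ)²/2).
Σ(xᵢ−μ)² = (-2.32)² + (2.04)² + (-0.63)² + (1.52)² + (-1.05)² + (-1.14)² + (-1.58)² + (-1.24)² + (1.76)² = 21.7850.
Posterior: Inv-Gamma(9.19 + 9/2, 11.73 + 21.7850/2) = Inv-Gamma(13.69, 22.62250).
Mode = β/(α+1) = 22.62250/14.69 = 1.5400.

1.5400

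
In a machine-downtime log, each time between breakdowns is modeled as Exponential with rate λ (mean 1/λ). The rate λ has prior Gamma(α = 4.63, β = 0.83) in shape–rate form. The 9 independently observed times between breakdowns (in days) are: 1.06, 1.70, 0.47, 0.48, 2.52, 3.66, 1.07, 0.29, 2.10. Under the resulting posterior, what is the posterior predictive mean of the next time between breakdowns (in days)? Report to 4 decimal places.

With a Gamma(shape α, rate β) prior on the exponential rate λ, the posterior after n observations with total T = Σxᵢ is Gamma(α+n, β+T).
Sum of observations T = 13.35 days; n = 9.
Posterior: Gamma(4.63+9, 0.83+13.35) = Gamma(13.63, 14.18).
The predictive distribution for the next observation is Lomax; its mean is β/(α−1) = 14.18/12.63 = 1.1227.

1.1227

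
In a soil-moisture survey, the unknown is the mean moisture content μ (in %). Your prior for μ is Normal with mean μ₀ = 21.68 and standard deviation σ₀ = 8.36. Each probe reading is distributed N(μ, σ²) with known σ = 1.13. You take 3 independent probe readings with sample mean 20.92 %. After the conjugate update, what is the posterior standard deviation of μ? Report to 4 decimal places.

0.6504

For Normal data with known variance σ², a Normal(μ₀, σ₀²) prior on μ is conjugate. Posterior precision = 1/σ₀² + n/σ²; posterior mean is the precision-weighted average of μ₀ and x̄.
σ₀² = 8.36² = 69.8896, σ² = 1.13² = 1.2769; σ² + n·σ₀² = 1.2769 + 3·69.8896 = 210.9457.
Posterior precision = 1/σ₀² + n/σ² = 1/69.8896 + 3/1.2769 = (σ² + n·σ₀²)/(σ₀²σ²) = 210.9457/(69.8896·1.2769); posterior variance σₙ² = σ₀²σ²/(σ² + n·σ₀²) = 69.8896·1.2769/210.9457 = 0.423057.
Posterior SD = √σₙ² = √(69.8896·1.2769/210.9457) = 0.6504.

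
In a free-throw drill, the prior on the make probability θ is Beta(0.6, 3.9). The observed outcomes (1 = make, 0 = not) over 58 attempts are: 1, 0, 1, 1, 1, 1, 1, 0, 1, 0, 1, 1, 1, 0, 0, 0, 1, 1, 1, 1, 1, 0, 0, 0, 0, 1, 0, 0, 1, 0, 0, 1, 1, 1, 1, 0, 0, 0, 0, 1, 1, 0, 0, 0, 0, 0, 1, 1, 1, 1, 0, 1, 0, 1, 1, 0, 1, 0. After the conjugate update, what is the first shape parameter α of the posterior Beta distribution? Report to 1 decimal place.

The Beta prior is conjugate to a Binomial/Bernoulli likelihood; the update adds successes to α and failures to β.
Posterior: Beta(α+k, β+n−k) = Beta(0.6+31, 3.9+27) = Beta(31.6, 30.9).
Posterior α = 31.6.

31.6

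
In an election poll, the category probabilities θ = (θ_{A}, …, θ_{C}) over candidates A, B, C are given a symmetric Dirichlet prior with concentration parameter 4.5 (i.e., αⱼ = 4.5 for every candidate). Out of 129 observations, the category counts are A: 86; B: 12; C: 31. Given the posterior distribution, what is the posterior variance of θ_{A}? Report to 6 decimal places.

The Dirichlet prior is conjugate to the Multinomial likelihood: each posterior αⱼ = prior αⱼ + observed count nⱼ.
Posterior concentration: (90.5, 16.5, 35.5), total = 142.5.
Var[θ_j] = α_j(Σα−α_j)/((Σα)²(Σα+1)) = 90.5·52.0/(142.5²·143.5) = 0.001615.

0.001615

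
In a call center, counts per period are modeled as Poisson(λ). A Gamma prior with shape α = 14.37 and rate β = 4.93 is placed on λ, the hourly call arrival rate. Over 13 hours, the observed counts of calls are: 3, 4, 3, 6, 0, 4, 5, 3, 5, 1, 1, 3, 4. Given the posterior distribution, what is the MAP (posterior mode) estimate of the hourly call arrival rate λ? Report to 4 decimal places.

With a Gamma(shape α, rate β) prior, the Poisson likelihood is conjugate: the posterior is Gamma(α + ΣXᵢ, β + n).
Sum of counts S = 42 over n = 13 hours.
Posterior: Gamma(α+S, β+n) = Gamma(14.37+42, 4.93+13) = Gamma(56.37, 17.93).
Mode of Gamma(α,β) for α≥1 is (α−1)/β = 55.37/17.93 = 3.0881.

3.0881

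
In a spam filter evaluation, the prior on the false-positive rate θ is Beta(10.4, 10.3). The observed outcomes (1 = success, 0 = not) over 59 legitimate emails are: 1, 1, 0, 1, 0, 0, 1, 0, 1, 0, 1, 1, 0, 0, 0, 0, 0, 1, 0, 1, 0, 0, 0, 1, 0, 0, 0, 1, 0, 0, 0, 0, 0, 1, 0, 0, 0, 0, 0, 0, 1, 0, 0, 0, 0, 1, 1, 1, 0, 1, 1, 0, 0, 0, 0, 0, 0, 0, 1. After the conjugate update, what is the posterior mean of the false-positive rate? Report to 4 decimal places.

The Beta prior is conjugate to a Binomial/Bernoulli likelihood; the update adds successes to α and failures to β.
Posterior: Beta(α+k, β+n−k) = Beta(10.4+19, 10.3+40) = Beta(29.4, 50.3).
Posterior mean = α/(α+β) = 29.4/79.7 = 0.3689.

0.3689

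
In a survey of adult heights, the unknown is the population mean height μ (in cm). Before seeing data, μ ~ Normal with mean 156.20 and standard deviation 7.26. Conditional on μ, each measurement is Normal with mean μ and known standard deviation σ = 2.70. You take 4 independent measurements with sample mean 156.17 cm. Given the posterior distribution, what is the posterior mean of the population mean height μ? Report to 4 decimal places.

156.1710

For Normal data with known variance σ², a Normal(μ₀, σ₀²) prior on μ is conjugate. Posterior precision = 1/σ₀² + n/σ²; posterior mean is the precision-weighted average of μ₀ and x̄.
n·x̄ = 4·156.17 = 624.68.
σ₀² = 7.26² = 52.7076, σ² = 2.70² = 7.29; σ² + n·σ₀² = 7.29 + 4·52.7076 = 218.1204.
Posterior mean = (μ₀/σ₀² + n·x̄/σ²)/(1/σ₀² + n/σ²) = (σ²·μ₀ + σ₀²·n·x̄)/(σ² + n·σ₀²) = (7.29·156.20 + 52.7076·624.68)/218.1204 = 34064.081568/218.1204 = 156.1710.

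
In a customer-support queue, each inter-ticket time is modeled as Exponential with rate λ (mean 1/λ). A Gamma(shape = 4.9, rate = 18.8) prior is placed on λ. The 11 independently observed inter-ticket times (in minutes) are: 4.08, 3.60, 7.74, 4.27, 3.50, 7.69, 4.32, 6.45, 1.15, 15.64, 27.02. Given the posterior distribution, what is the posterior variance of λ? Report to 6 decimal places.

0.001463

With a Gamma(shape α, rate β) prior on the exponential rate λ, the posterior after n observations with total T = Σxᵢ is Gamma(α+n, β+T).
Sum of observations T = 85.46 minutes; n = 11.
Posterior: Gamma(4.9+11, 18.8+85.46) = Gamma(15.9, 104.26).
Var = α/β² = 0.001463.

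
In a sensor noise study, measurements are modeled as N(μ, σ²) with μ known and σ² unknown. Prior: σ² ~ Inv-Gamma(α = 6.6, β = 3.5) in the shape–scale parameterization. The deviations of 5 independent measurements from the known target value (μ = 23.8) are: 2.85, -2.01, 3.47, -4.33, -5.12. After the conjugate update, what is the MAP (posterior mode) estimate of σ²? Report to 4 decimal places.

3.7706

With known mean μ and an Inverse-Gamma(α, β) prior on σ², the Normal likelihood is conjugate: posterior is Inv-Gamma(α + n/2, β + Σ(xᵢ−μ)²/2).
Σ(xᵢ−μ)² = (2.85)² + (-2.01)² + (3.47)² + (-4.33)² + (-5.12)² = 69.1668.
Posterior: Inv-Gamma(6.6 + 5/2, 3.5 + 69.1668/2) = Inv-Gamma(9.10, 38.08340).
Mode = β/(α+1) = 38.08340/10.10 = 3.7706.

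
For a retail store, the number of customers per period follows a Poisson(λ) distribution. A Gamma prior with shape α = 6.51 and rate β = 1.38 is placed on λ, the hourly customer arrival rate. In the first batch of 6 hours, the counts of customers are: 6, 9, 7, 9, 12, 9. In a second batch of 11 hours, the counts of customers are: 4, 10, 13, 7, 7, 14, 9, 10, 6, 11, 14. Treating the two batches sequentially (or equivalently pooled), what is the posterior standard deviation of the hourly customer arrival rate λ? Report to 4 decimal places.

0.6957

With a Gamma(shape α, rate β) prior, the Poisson likelihood is conjugate: the posterior is Gamma(α + ΣXᵢ, β + n).
Batch 1: sum of counts S = 52 over n = 6 hours.
After batch 1: Gamma(α+S, β+n) = Gamma(6.51+52, 1.38+6) = Gamma(58.51, 7.38).
Batch 2: sum of counts S = 105 over n = 11 hours.
After batch 2: Gamma(α+S, β+n) = Gamma(58.51+105, 7.38+11) = Gamma(163.51, 18.38).
SD = √α/β = √163.51/18.38 = 0.6957.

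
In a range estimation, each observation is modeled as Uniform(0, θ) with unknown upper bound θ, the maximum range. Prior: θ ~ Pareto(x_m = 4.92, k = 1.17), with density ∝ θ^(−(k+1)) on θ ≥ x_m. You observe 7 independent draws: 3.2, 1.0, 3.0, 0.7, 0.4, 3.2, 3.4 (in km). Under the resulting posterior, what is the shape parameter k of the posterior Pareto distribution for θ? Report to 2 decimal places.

8.17

A Pareto(scale x_m, shape k) prior on the upper bound θ of Uniform(0, θ) is conjugate: posterior is Pareto(max(x_m, max xᵢ), k + n).
Sample maximum = 3.4; prior scale x_m = 4.92 → posterior scale = max = 4.92.
Posterior shape = 1.17 + 7 = 8.17.
Posterior shape k = 8.17.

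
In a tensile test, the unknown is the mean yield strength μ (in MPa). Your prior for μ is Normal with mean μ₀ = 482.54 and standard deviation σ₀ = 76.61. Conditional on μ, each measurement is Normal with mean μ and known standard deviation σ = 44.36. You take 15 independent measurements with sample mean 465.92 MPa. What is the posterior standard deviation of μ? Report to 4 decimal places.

11.3278

For Normal data with known variance σ², a Normal(μ₀, σ₀²) prior on μ is conjugate. Posterior precision = 1/σ₀² + n/σ²; posterior mean is the precision-weighted average of μ₀ and x̄.
σ₀² = 76.61² = 5869.0921, σ² = 44.36² = 1967.8096; σ² + n·σ₀² = 1967.8096 + 15·5869.0921 = 90004.1911.
Posterior precision = 1/σ₀² + n/σ² = 1/5869.0921 + 15/1967.8096 = (σ² + n·σ₀²)/(σ₀²σ²) = 90004.1911/(5869.0921·1967.8096); posterior variance σₙ² = σ₀²σ²/(σ² + n·σ₀²) = 5869.0921·1967.8096/90004.1911 = 128.319089.
Posterior SD = √σₙ² = √(5869.0921·1967.8096/90004.1911) = 11.3278.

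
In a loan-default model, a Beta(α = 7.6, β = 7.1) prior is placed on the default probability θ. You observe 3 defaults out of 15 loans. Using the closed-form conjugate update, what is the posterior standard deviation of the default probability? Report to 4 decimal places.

The Beta prior is conjugate to a Binomial/Bernoulli likelihood; the update adds successes to α and failures to β.
Posterior: Beta(α+k, β+n−k) = Beta(7.6+3, 7.1+12) = Beta(10.6, 19.1).
Var = αβ/((α+β)²(α+β+1)) = 10.6·19.1/(29.7²·30.7) = 0.00747632; SD = √0.00747632 = 0.0865.

0.0865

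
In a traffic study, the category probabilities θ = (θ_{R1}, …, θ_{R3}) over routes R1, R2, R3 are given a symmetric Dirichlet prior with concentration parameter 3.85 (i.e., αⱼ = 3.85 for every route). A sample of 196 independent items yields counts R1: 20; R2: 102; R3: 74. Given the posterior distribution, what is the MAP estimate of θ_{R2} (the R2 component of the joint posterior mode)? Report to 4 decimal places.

0.5126

The Dirichlet prior is conjugate to the Multinomial likelihood: each posterior αⱼ = prior αⱼ + observed count nⱼ.
Posterior concentration: (23.85, 105.85, 77.85), total = 207.55.
Joint mode component: (α_{R2}−1)/(Σα−K) = 104.85/204.55 = 0.5126.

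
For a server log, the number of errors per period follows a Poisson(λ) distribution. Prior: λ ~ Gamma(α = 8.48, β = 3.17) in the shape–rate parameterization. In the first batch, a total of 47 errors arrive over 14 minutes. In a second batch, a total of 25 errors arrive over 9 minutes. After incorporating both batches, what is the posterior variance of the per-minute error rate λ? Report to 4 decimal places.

With a Gamma(shape α, rate β) prior, the Poisson likelihood is conjugate: the posterior is Gamma(α + ΣXᵢ, β + n).
After batch 1: Gamma(α+S, β+n) = Gamma(8.48+47, 3.17+14) = Gamma(55.48, 17.17).
After batch 2: Gamma(α+S, β+n) = Gamma(55.48+25, 17.17+9) = Gamma(80.48, 26.17).
Var = α/β² = 80.48/26.17² = 0.1175.

0.1175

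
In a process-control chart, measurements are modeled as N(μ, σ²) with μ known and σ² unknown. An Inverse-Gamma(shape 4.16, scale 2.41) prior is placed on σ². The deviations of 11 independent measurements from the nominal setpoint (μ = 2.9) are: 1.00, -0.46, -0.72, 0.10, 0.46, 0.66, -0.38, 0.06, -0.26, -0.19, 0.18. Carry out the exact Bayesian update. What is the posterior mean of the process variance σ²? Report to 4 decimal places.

With known mean μ and an Inverse-Gamma(α, β) prior on σ², the Normal likelihood is conjugate: posterior is Inv-Gamma(α + n/2, β + Σ(xᵢ−μ)²/2).
Σ(xᵢ−μ)² = (1.00)² + (-0.46)² + (-0.72)² + (0.10)² + (0.46)² + (0.66)² + (-0.38)² + (0.06)² + (-0.26)² + (-0.19)² + (0.18)² = 2.6713.
Posterior: Inv-Gamma(4.16 + 11/2, 2.41 + 2.6713/2) = Inv-Gamma(9.66, 3.74565).
E[σ²|data] = β/(α−1) = 3.74565/8.66 = 0.4325.

0.4325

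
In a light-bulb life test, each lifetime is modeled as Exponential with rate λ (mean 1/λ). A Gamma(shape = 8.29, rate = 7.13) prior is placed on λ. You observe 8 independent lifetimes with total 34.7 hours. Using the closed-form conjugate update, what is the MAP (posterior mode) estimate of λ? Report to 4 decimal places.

With a Gamma(shape α, rate β) prior on the exponential rate λ, the posterior after n observations with total T = Σxᵢ is Gamma(α+n, β+T).
Posterior: Gamma(8.29+8, 7.13+34.7) = Gamma(16.29, 41.83).
Mode = (α−1)/β = 0.3655.

0.3655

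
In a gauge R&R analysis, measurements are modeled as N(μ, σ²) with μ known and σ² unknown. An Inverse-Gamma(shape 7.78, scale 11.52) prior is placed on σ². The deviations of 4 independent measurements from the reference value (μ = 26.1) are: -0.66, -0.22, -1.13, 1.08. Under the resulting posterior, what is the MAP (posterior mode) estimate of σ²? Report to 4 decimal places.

1.2044

With known mean μ and an Inverse-Gamma(α, β) prior on σ², the Normal likelihood is conjugate: posterior is Inv-Gamma(α + n/2, β + Σ(xᵢ−μ)²/2).
Σ(xᵢ−μ)² = (-0.66)² + (-0.22)² + (-1.13)² + (1.08)² = 2.9273.
Posterior: Inv-Gamma(7.78 + 4/2, 11.52 + 2.9273/2) = Inv-Gamma(9.78, 12.98365).
Mode = β/(α+1) = 12.98365/10.78 = 1.2044.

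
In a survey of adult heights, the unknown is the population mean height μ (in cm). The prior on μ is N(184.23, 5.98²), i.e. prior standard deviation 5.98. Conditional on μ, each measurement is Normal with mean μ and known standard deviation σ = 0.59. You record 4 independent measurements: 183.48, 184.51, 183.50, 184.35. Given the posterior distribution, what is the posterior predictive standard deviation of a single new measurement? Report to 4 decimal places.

0.6595

For Normal data with known variance σ², a Normal(μ₀, σ₀²) prior on μ is conjugate. Posterior precision = 1/σ₀² + n/σ²; posterior mean is the precision-weighted average of μ₀ and x̄.
σ₀² = 5.98² = 35.7604, σ² = 0.59² = 0.3481; σ² + n·σ₀² = 0.3481 + 4·35.7604 = 143.3897.
Posterior precision = 1/σ₀² + n/σ² = 1/35.7604 + 4/0.3481 = (σ² + n·σ₀²)/(σ₀²σ²) = 143.3897/(35.7604·0.3481); posterior variance σₙ² = σ₀²σ²/(σ² + n·σ₀²) = 35.7604·0.3481/143.3897 = 0.086814.
Predictive variance for one new observation = σₙ² + σ² = 35.7604·0.3481/143.3897 + 0.3481 = σ²·(σ₀² + 143.3897)/143.3897 = 0.3481·179.1501/143.3897 = 0.434914; SD = √(0.3481·179.1501/143.3897) = 0.6595.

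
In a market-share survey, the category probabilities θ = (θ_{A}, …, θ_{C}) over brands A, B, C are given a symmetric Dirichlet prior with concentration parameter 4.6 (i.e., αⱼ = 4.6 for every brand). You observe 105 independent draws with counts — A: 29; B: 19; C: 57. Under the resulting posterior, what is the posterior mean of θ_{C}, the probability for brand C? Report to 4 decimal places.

0.5185

The Dirichlet prior is conjugate to the Multinomial likelihood: each posterior αⱼ = prior αⱼ + observed count nⱼ.
Posterior concentration: (33.6, 23.6, 61.6), total = 118.8.
E[θ_{C}|data] = α_{C}/Σα = 61.6/118.8 = 0.5185.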